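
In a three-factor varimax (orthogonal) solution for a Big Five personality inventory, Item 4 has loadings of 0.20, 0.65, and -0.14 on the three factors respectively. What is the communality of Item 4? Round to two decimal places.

h² = 0.20² + 0.65² + (-0.14)² = 0.0400 + 0.4225 + 0.0196 = 0.4821

0.48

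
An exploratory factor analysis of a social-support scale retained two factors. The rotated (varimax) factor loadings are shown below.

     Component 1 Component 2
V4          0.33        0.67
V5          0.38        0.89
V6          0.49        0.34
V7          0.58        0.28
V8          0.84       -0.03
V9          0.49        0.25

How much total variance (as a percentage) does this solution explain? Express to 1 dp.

54.6%

SS loadings by factor: 1.7755, 1.4984; total = 3.2739.
Total variance with 6 standardized items is 6, so the solution explains 3.2739/6 = 0.5456 = 54.56%.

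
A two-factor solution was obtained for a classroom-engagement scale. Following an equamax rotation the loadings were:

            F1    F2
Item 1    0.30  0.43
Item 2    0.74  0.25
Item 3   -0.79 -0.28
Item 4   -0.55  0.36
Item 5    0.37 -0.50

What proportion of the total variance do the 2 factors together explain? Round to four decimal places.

0.4813

SS loadings by factor: 1.7011, 0.7054; total = 2.4065.
Total variance with 5 standardized items is 5, so the solution explains 2.4065/5 = 0.4813.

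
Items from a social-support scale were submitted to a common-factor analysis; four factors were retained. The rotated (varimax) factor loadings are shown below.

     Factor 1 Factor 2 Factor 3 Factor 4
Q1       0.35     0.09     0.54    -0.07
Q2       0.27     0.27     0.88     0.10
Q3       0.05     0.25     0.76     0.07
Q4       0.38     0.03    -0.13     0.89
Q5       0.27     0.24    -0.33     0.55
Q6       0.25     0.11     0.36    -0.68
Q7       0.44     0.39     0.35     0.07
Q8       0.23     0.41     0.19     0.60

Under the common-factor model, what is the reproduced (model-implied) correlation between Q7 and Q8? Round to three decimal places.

r̂ = Σ λ_i·λ_j across factors = (0.44)(0.23) + (0.39)(0.41) + (0.35)(0.19) + (0.07)(0.60)
  = +0.1012 +0.1599 +0.0665 +0.0420 = 0.3696

0.370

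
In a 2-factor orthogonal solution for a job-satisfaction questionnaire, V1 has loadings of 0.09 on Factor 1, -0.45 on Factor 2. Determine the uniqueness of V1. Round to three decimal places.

h² = 0.09² + (-0.45)² = 0.0081 + 0.2025 = 0.2106
Uniqueness u² = 1 − h² = 1 − 0.2106 = 0.7894

0.789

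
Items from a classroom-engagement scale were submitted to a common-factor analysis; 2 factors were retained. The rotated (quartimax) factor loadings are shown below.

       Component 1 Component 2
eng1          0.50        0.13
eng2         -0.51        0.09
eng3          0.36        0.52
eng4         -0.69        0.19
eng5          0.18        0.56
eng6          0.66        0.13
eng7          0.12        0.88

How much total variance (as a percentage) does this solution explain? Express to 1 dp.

43.4%

Communalities: 0.2669, 0.2682, 0.4000, 0.5122, 0.3460, 0.4525, 0.7888; Σh² = 3.0346.
Total variance with 7 standardized items is 7, so the solution explains 3.0346/7 = 0.4335 = 43.35%.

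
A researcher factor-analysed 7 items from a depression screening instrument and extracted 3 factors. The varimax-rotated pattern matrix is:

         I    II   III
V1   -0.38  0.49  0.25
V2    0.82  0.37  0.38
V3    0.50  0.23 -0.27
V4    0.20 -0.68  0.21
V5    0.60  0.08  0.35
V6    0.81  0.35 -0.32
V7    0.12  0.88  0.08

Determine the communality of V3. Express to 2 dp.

0.38

h² = 0.50² + 0.23² + (-0.27)² = 0.2500 + 0.0529 + 0.0729 = 0.3758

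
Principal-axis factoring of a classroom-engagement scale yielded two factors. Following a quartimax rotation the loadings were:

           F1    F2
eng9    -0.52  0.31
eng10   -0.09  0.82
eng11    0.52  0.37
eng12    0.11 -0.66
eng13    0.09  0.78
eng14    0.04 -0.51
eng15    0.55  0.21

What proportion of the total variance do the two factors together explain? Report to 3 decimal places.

0.447

SS loadings by factor: 0.8732, 2.2536; total = 3.1268.
Total variance with 7 standardized items is 7, so the solution explains 3.1268/7 = 0.4467.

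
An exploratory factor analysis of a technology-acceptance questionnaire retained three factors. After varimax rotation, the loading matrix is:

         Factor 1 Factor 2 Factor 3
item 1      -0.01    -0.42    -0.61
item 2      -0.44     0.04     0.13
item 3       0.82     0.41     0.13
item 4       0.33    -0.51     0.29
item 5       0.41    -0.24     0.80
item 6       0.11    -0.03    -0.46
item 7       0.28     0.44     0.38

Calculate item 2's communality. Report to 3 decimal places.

0.212

h² = (-0.44)² + 0.04² + 0.13² = 0.1936 + 0.0016 + 0.0169 = 0.2121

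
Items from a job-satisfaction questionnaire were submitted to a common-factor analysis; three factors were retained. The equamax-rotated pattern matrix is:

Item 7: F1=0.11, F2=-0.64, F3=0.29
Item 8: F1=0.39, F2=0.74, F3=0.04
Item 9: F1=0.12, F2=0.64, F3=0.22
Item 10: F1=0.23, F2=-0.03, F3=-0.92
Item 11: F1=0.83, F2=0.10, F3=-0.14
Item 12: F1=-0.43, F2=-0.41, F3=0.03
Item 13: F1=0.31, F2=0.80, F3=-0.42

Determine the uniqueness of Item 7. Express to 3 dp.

h² = 0.11² + (-0.64)² + 0.29² = 0.0121 + 0.4096 + 0.0841 = 0.5058
Uniqueness u² = 1 − h² = 1 − 0.5058 = 0.4942

0.494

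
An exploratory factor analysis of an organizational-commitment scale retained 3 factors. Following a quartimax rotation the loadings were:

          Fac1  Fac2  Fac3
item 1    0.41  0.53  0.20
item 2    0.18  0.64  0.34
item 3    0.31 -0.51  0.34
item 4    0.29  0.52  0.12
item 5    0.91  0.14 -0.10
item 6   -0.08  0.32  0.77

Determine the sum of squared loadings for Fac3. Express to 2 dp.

SS loadings for Fac3 = 0.20² + 0.34² + 0.34² + 0.12² + (-0.10)² + 0.77² = 0.0400 + 0.1156 + 0.1156 + 0.0144 + 0.0100 + 0.5929 = 0.8885

0.89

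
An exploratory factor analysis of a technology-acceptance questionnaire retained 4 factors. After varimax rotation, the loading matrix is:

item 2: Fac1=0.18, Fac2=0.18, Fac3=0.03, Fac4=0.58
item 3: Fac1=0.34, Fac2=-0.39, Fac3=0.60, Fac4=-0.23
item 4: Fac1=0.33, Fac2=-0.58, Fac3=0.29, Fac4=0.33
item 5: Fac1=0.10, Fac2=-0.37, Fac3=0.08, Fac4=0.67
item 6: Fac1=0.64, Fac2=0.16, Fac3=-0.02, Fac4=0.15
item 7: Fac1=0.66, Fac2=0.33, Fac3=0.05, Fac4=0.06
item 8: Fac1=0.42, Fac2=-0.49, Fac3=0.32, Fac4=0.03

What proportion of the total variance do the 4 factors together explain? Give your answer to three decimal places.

Communalities: 0.4021, 0.6806, 0.6383, 0.6022, 0.4581, 0.5506, 0.5198; Σh² = 3.8517.
Total variance with 7 standardized items is 7, so the solution explains 3.8517/7 = 0.5502.

0.550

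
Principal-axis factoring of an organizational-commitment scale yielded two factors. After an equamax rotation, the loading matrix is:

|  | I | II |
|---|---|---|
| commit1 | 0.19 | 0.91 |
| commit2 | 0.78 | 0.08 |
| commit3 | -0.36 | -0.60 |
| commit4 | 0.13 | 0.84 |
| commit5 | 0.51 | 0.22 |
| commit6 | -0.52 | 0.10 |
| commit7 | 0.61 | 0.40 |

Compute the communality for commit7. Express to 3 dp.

0.532

h² = 0.61² + 0.40² = 0.3721 + 0.1600 = 0.5321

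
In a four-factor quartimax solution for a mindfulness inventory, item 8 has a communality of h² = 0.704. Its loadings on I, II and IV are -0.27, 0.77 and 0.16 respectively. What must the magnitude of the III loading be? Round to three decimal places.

0.112

Under orthogonal rotation h² = Σλ², so λ_III² = h² − (0.6914) = 0.704 − 0.6914 = 0.0126.
|λ| = √0.0126 = 0.1122.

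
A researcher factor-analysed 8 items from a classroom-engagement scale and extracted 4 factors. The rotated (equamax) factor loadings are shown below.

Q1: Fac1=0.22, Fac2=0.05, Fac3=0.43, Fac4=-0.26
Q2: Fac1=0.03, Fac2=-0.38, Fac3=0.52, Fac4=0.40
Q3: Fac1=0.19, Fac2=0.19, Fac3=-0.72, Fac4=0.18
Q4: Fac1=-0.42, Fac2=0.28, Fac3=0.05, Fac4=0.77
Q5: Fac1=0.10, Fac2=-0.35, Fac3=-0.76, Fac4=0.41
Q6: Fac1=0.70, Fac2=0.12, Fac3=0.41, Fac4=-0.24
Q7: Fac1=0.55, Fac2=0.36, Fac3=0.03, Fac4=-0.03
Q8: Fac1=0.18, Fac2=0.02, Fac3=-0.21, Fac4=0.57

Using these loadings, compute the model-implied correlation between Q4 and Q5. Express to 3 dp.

r̂ = Σ λ_i·λ_j across factors = (-0.42)(0.10) + (0.28)(-0.35) + (0.05)(-0.76) + (0.77)(0.41)
  = -0.0420 -0.0980 -0.0380 +0.3157 = 0.1377

0.138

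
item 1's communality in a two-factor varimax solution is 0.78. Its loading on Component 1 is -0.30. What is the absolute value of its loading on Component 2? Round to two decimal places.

0.83

Under orthogonal rotation h² = Σλ², so λ_Component 2² = h² − (0.0900) = 0.78 − 0.0900 = 0.6900.
|λ| = √0.6900 = 0.8307.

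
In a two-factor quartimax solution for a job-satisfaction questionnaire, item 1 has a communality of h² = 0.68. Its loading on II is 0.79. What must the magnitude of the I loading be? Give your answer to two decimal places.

0.24

Under orthogonal rotation h² = Σλ², so λ_I² = h² − (0.6241) = 0.68 − 0.6241 = 0.0559.
|λ| = √0.0559 = 0.2364.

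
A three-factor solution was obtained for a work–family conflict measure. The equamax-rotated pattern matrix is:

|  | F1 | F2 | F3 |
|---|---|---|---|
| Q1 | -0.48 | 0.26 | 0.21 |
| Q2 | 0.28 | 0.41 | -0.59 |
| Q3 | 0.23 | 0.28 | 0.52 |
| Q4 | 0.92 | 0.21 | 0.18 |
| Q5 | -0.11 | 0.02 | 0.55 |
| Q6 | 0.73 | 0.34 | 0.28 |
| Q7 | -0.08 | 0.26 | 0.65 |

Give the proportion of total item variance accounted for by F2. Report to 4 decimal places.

0.0774

SS loadings for F2 = 0.26² + 0.41² + 0.28² + 0.21² + 0.02² + 0.34² + 0.26² = 0.5418
Proportion of variance = 0.5418 / 7 = 0.0774.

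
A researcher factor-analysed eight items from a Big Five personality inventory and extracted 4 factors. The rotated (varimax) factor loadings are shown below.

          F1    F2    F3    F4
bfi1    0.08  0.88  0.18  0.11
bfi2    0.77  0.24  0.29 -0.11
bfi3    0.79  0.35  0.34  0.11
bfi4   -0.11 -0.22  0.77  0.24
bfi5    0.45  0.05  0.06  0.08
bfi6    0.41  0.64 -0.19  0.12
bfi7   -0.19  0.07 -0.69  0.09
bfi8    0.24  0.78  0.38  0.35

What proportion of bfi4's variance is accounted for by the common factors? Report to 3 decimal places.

0.711

h² = (-0.11)² + (-0.22)² + 0.77² + 0.24² = 0.0121 + 0.0484 + 0.5929 + 0.0576 = 0.7110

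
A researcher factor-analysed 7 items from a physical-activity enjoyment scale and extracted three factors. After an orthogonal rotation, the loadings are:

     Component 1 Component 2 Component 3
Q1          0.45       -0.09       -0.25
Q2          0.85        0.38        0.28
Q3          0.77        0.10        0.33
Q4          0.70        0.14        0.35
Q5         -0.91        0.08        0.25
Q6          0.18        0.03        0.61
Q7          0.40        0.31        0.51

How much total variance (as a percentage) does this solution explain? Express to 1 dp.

62.6%

SS loadings by factor: 3.0284, 0.2855, 1.0670; total = 4.3809.
Total variance with 7 standardized items is 7, so the solution explains 4.3809/7 = 0.6258 = 62.58%.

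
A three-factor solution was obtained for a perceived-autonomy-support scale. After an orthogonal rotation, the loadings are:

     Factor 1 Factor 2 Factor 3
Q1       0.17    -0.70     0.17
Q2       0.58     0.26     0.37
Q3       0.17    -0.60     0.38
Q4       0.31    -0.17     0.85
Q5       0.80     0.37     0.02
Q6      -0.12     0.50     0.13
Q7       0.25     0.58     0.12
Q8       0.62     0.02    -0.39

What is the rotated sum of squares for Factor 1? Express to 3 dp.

1.592

SS loadings for Factor 1 = 0.17² + 0.58² + 0.17² + 0.31² + 0.80² + (-0.12)² + 0.25² + 0.62² = 0.0289 + 0.3364 + 0.0289 + 0.0961 + 0.6400 + 0.0144 + 0.0625 + 0.3844 = 1.5916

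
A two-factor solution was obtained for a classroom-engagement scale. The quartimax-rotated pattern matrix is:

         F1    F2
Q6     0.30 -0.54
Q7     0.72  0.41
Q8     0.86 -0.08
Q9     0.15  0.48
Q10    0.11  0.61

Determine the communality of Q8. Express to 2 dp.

0.75

h² = 0.86² + (-0.08)² = 0.7396 + 0.0064 = 0.7460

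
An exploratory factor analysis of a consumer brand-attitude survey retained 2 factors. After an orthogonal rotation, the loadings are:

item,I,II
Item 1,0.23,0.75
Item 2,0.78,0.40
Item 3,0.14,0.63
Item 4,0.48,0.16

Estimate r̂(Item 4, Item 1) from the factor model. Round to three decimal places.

r̂ = Σ λ_i·λ_j across factors = (0.48)(0.23) + (0.16)(0.75)
  = +0.1104 +0.1200 = 0.2304

0.230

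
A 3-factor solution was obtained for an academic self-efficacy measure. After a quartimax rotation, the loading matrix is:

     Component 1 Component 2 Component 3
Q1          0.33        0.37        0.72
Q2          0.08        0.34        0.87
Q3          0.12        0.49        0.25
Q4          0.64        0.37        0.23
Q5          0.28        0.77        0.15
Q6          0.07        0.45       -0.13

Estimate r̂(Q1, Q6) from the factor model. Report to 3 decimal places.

0.096

r̂ = Σ λ_i·λ_j across factors = (0.33)(0.07) + (0.37)(0.45) + (0.72)(-0.13)
  = +0.0231 +0.1665 -0.0936 = 0.0960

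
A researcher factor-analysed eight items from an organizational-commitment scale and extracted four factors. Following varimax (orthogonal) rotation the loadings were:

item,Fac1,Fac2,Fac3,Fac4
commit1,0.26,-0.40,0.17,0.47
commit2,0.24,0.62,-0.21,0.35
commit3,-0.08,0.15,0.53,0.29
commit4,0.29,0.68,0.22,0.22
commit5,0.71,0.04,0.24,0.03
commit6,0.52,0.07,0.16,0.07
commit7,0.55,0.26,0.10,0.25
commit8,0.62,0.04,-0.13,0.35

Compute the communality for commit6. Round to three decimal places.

0.306

h² = 0.52² + 0.07² + 0.16² + 0.07² = 0.2704 + 0.0049 + 0.0256 + 0.0049 = 0.3058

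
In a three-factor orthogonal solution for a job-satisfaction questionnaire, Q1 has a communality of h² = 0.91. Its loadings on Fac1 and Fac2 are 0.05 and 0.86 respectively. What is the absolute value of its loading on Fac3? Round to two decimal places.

Under orthogonal rotation h² = Σλ², so λ_Fac3² = h² − (0.7421) = 0.91 − 0.7421 = 0.1679.
|λ| = √0.1679 = 0.4098.

0.41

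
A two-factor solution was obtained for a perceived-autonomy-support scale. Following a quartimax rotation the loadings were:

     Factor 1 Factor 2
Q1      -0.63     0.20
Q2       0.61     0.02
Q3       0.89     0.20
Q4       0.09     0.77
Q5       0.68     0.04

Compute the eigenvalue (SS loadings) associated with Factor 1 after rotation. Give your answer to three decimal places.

SS loadings for Factor 1 = (-0.63)² + 0.61² + 0.89² + 0.09² + 0.68² = 0.3969 + 0.3721 + 0.7921 + 0.0081 + 0.4624 = 2.0316

2.032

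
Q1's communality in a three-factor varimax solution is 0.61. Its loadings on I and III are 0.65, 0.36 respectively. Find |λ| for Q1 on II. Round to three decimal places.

0.241

Under orthogonal rotation h² = Σλ², so λ_II² = h² − (0.5521) = 0.61 − 0.5521 = 0.0579.
|λ| = √0.0579 = 0.2406.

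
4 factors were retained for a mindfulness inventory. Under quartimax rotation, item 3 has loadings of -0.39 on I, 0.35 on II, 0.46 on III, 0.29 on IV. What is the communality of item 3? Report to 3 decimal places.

h² = (-0.39)² + 0.35² + 0.46² + 0.29² = 0.1521 + 0.1225 + 0.2116 + 0.0841 = 0.5703

0.570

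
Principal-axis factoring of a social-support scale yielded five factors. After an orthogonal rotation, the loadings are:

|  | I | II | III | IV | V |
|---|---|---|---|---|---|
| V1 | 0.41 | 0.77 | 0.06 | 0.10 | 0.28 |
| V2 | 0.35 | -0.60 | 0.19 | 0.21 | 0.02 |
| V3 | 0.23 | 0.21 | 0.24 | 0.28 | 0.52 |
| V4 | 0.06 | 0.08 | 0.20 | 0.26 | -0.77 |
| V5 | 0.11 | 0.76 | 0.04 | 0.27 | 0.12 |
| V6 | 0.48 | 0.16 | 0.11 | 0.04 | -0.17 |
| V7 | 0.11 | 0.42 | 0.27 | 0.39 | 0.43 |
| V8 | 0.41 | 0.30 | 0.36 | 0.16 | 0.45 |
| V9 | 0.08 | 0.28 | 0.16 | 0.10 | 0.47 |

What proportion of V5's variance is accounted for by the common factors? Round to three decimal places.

0.679

h² = 0.11² + 0.76² + 0.04² + 0.27² + 0.12² = 0.0121 + 0.5776 + 0.0016 + 0.0729 + 0.0144 = 0.6786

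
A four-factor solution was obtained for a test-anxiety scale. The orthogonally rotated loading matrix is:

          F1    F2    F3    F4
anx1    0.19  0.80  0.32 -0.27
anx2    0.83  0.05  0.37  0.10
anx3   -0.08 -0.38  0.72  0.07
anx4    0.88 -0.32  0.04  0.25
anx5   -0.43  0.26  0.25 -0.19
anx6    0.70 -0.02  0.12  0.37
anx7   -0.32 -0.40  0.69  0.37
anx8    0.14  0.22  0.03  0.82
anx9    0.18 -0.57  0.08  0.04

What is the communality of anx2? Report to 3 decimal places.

0.838

h² = 0.83² + 0.05² + 0.37² + 0.10² = 0.6889 + 0.0025 + 0.1369 + 0.0100 = 0.8383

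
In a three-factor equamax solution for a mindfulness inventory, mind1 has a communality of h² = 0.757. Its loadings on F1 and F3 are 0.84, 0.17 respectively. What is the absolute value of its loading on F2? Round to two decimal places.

0.15

Under orthogonal rotation h² = Σλ², so λ_F2² = h² − (0.7345) = 0.757 − 0.7345 = 0.0225.
|λ| = √0.0225 = 0.1500.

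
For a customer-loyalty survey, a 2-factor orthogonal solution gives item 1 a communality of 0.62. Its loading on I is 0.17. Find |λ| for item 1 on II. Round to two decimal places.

0.77

Under orthogonal rotation h² = Σλ², so λ_II² = h² − (0.0289) = 0.62 − 0.0289 = 0.5911.
|λ| = √0.5911 = 0.7688.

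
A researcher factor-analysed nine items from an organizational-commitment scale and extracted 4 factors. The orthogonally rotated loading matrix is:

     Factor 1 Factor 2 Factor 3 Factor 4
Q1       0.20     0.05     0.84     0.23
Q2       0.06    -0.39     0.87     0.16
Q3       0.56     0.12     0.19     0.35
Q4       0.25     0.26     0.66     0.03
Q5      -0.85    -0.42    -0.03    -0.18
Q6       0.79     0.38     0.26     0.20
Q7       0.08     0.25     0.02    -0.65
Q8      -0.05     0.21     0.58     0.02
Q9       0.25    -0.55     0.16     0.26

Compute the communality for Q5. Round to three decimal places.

h² = (-0.85)² + (-0.42)² + (-0.03)² + (-0.18)² = 0.7225 + 0.1764 + 0.0009 + 0.0324 = 0.9322

0.932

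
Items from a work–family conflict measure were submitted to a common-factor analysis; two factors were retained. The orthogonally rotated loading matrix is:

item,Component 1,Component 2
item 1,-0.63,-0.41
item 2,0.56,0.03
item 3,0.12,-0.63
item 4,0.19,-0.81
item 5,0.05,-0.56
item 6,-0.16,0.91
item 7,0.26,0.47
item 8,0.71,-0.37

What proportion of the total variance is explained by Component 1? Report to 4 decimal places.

0.1701

SS loadings for Component 1 = (-0.63)² + 0.56² + 0.12² + 0.19² + 0.05² + (-0.16)² + 0.26² + 0.71² = 1.3608
Proportion of variance = 1.3608 / 8 = 0.1701.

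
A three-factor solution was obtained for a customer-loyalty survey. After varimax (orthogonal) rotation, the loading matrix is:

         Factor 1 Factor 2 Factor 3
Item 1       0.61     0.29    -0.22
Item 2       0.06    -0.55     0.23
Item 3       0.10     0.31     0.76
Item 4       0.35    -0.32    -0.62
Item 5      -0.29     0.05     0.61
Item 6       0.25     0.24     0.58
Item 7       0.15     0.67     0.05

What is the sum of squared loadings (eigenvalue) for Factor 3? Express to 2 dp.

SS loadings for Factor 3 = (-0.22)² + 0.23² + 0.76² + (-0.62)² + 0.61² + 0.58² + 0.05² = 0.0484 + 0.0529 + 0.5776 + 0.3844 + 0.3721 + 0.3364 + 0.0025 = 1.7743

1.77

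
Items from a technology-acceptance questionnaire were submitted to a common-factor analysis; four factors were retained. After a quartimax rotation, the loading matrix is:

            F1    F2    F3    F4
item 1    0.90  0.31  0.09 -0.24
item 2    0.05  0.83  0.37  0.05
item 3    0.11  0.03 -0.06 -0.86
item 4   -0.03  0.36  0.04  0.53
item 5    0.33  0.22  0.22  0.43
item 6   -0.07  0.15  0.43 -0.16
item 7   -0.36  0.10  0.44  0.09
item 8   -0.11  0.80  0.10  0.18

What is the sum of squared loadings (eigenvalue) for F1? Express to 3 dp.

1.081

SS loadings for F1 = 0.90² + 0.05² + 0.11² + (-0.03)² + 0.33² + (-0.07)² + (-0.36)² + (-0.11)² = 0.8100 + 0.0025 + 0.0121 + 0.0009 + 0.1089 + 0.0049 + 0.1296 + 0.0121 = 1.0810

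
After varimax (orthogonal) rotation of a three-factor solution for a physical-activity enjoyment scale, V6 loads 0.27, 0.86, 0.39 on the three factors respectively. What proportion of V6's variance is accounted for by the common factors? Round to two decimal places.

0.96

h² = 0.27² + 0.86² + 0.39² = 0.0729 + 0.7396 + 0.1521 = 0.9646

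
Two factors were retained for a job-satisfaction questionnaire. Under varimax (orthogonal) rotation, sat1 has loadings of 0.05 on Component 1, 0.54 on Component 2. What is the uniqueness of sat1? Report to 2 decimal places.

0.71

h² = 0.05² + 0.54² = 0.0025 + 0.2916 = 0.2941
Uniqueness u² = 1 − h² = 1 − 0.2941 = 0.7059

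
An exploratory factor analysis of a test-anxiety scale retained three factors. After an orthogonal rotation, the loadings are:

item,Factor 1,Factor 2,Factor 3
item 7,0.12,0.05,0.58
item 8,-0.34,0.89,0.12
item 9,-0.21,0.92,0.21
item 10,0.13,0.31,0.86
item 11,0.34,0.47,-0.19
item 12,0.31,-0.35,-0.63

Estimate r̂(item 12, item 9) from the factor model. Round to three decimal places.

r̂ = Σ λ_i·λ_j across factors = (0.31)(-0.21) + (-0.35)(0.92) + (-0.63)(0.21)
  = -0.0651 -0.3220 -0.1323 = -0.5194

-0.519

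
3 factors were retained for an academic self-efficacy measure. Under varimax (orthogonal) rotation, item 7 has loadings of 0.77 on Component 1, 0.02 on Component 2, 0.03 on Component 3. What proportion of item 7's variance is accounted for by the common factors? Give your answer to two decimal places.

0.59

h² = 0.77² + 0.02² + 0.03² = 0.5929 + 0.0004 + 0.0009 = 0.5942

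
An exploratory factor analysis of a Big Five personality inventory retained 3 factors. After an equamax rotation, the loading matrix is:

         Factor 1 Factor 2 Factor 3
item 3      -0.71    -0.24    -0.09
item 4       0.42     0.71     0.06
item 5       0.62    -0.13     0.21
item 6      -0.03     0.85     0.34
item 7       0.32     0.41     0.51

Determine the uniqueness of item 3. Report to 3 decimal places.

0.430

h² = (-0.71)² + (-0.24)² + (-0.09)² = 0.5041 + 0.0576 + 0.0081 = 0.5698
Uniqueness u² = 1 − h² = 1 − 0.5698 = 0.4302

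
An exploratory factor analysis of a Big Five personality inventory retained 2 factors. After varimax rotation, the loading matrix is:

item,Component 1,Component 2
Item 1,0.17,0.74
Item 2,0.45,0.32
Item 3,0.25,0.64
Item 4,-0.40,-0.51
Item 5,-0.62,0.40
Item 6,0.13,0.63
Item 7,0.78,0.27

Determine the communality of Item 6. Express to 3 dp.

h² = 0.13² + 0.63² = 0.0169 + 0.3969 = 0.4138

0.414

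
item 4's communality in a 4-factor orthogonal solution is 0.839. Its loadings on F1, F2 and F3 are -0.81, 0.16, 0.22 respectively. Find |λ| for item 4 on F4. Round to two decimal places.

0.33

Under orthogonal rotation h² = Σλ², so λ_F4² = h² − (0.7301) = 0.839 − 0.7301 = 0.1089.
|λ| = √0.1089 = 0.3300.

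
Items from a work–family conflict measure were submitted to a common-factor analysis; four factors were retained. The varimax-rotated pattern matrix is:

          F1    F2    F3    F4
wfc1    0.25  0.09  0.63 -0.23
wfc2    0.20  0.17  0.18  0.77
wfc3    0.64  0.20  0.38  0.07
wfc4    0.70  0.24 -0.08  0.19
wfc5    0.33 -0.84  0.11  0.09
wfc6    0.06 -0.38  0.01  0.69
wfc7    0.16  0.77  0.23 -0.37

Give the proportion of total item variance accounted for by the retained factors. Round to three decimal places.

0.667

Communalities: 0.5204, 0.6942, 0.5989, 0.5901, 0.8347, 0.6242, 0.8083; Σh² = 4.6708.
Total variance with 7 standardized items is 7, so the solution explains 4.6708/7 = 0.6673.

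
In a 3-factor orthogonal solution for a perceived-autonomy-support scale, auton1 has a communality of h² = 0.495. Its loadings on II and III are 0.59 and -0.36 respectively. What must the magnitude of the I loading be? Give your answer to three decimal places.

0.132

Under orthogonal rotation h² = Σλ², so λ_I² = h² − (0.4777) = 0.495 − 0.4777 = 0.0173.
|λ| = √0.0173 = 0.1315.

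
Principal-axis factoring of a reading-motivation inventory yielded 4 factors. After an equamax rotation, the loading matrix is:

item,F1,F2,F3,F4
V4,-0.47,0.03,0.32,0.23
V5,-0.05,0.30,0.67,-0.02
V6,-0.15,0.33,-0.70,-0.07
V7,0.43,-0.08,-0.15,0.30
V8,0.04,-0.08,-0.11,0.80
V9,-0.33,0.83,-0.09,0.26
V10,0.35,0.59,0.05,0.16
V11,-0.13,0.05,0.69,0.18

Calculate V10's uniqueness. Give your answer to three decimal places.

h² = 0.35² + 0.59² + 0.05² + 0.16² = 0.1225 + 0.3481 + 0.0025 + 0.0256 = 0.4987
Uniqueness u² = 1 − h² = 1 − 0.4987 = 0.5013

0.501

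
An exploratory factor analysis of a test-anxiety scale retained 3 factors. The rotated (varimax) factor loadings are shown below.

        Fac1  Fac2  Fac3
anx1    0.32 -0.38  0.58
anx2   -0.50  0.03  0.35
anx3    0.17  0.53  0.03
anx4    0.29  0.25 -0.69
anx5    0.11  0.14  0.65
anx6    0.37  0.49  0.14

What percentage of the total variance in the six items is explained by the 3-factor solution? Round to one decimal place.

Communalities: 0.5832, 0.3734, 0.3107, 0.6227, 0.4542, 0.3966; Σh² = 2.7408.
Total variance with 6 standardized items is 6, so the solution explains 2.7408/6 = 0.4568 = 45.68%.

45.7%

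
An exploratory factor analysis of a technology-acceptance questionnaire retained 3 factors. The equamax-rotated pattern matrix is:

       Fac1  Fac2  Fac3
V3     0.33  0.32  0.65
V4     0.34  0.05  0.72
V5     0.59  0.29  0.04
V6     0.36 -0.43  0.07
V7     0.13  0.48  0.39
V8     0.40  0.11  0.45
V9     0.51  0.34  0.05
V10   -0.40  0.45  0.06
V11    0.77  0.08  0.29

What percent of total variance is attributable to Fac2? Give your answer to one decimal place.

SS loadings for Fac2 = 0.32² + 0.05² + 0.29² + (-0.43)² + 0.48² + 0.11² + 0.34² + 0.45² + 0.08² = 0.9409
With 9 standardized items, total variance = 9. Proportion = 0.9409/9 = 0.1045 → 10.45%.

10.5%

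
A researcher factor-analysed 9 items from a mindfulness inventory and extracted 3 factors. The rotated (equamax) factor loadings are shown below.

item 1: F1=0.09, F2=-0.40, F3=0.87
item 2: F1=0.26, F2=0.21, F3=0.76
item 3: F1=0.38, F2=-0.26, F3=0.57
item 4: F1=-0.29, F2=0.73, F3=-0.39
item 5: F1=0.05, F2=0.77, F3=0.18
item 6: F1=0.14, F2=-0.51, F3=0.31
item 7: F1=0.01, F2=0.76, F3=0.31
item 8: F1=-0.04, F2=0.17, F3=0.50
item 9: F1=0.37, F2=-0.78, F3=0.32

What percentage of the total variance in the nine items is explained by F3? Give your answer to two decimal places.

SS loadings for F3 = 0.87² + 0.76² + 0.57² + (-0.39)² + 0.18² + 0.31² + 0.31² + 0.50² + 0.32² = 2.3885
With 9 standardized items, total variance = 9. Proportion = 2.3885/9 = 0.2654 → 26.54%.

26.54%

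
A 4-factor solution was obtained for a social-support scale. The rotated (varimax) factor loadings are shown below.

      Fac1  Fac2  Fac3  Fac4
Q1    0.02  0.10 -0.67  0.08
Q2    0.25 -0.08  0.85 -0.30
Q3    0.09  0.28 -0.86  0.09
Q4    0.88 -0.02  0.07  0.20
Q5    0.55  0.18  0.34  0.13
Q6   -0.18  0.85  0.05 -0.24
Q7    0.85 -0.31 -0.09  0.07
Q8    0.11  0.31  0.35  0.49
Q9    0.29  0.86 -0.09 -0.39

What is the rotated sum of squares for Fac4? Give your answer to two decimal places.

SS loadings for Fac4 = 0.08² + (-0.30)² + 0.09² + 0.20² + 0.13² + (-0.24)² + 0.07² + 0.49² + (-0.39)² = 0.0064 + 0.0900 + 0.0081 + 0.0400 + 0.0169 + 0.0576 + 0.0049 + 0.2401 + 0.1521 = 0.6161

0.62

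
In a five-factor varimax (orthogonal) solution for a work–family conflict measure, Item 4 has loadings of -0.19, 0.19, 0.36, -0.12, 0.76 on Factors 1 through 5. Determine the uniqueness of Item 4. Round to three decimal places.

0.206

h² = (-0.19)² + 0.19² + 0.36² + (-0.12)² + 0.76² = 0.0361 + 0.0361 + 0.1296 + 0.0144 + 0.5776 = 0.7938
Uniqueness u² = 1 − h² = 1 − 0.7938 = 0.2062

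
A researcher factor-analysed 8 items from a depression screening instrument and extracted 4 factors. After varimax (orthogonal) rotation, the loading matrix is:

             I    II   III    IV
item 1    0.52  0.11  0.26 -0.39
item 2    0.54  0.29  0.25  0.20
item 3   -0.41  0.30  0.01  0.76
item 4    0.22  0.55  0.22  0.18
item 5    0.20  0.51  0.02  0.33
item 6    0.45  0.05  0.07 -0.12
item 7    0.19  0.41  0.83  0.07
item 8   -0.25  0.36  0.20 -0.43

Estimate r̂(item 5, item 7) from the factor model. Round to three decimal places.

0.287

r̂ = Σ λ_i·λ_j across factors = (0.20)(0.19) + (0.51)(0.41) + (0.02)(0.83) + (0.33)(0.07)
  = +0.0380 +0.2091 +0.0166 +0.0231 = 0.2868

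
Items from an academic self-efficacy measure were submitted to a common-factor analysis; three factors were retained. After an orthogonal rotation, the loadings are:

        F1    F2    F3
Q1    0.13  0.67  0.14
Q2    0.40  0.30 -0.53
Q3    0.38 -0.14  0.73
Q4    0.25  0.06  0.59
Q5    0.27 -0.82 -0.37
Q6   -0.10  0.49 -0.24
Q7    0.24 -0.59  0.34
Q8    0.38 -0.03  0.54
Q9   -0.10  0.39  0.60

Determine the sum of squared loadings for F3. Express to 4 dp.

2.1432

SS loadings for F3 = 0.14² + (-0.53)² + 0.73² + 0.59² + (-0.37)² + (-0.24)² + 0.34² + 0.54² + 0.60² = 0.0196 + 0.2809 + 0.5329 + 0.3481 + 0.1369 + 0.0576 + 0.1156 + 0.2916 + 0.3600 = 2.1432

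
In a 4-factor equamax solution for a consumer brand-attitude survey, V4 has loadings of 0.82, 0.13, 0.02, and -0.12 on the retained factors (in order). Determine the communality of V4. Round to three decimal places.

h² = 0.82² + 0.13² + 0.02² + (-0.12)² = 0.6724 + 0.0169 + 0.0004 + 0.0144 = 0.7041

0.704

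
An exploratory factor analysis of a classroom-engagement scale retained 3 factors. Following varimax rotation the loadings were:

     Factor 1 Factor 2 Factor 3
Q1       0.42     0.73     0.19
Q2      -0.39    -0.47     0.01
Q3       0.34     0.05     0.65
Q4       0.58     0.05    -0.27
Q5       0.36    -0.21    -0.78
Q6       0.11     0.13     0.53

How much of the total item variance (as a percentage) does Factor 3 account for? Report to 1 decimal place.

SS loadings for Factor 3 = 0.19² + 0.01² + 0.65² + (-0.27)² + (-0.78)² + 0.53² = 1.4209
With 6 standardized items, total variance = 6. Proportion = 1.4209/6 = 0.2368 → 23.68%.

23.7%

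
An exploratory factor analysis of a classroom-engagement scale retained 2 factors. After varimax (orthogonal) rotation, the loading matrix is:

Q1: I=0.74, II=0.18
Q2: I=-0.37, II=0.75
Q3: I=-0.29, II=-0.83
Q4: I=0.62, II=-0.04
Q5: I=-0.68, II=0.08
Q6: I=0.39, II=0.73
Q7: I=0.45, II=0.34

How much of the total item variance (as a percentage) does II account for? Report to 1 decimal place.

SS loadings for II = 0.18² + 0.75² + (-0.83)² + (-0.04)² + 0.08² + 0.73² + 0.34² = 1.9403
With 7 standardized items, total variance = 7. Proportion = 1.9403/7 = 0.2772 → 27.72%.

27.7%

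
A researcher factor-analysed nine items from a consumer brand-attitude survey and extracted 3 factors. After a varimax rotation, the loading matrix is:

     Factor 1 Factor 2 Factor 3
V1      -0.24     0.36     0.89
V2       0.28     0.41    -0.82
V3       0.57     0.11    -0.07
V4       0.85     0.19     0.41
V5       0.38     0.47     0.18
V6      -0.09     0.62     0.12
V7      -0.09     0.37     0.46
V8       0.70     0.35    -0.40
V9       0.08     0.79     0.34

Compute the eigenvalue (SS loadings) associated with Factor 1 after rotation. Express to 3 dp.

SS loadings for Factor 1 = (-0.24)² + 0.28² + 0.57² + 0.85² + 0.38² + (-0.09)² + (-0.09)² + 0.70² + 0.08² = 0.0576 + 0.0784 + 0.3249 + 0.7225 + 0.1444 + 0.0081 + 0.0081 + 0.4900 + 0.0064 = 1.8404

1.840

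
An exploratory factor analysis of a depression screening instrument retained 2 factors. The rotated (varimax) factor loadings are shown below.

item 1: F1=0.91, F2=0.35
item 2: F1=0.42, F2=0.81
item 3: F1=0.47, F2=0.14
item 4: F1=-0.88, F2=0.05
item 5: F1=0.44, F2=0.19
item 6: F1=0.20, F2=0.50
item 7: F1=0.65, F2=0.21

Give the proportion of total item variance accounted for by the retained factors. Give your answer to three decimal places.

0.541

SS loadings by factor: 2.6559, 1.1309; total = 3.7868.
Total variance with 7 standardized items is 7, so the solution explains 3.7868/7 = 0.5410.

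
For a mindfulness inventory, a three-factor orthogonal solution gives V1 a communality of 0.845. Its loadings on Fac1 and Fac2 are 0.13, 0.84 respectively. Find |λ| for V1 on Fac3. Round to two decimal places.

0.35

Under orthogonal rotation h² = Σλ², so λ_Fac3² = h² − (0.7225) = 0.845 − 0.7225 = 0.1225.
|λ| = √0.1225 = 0.3500.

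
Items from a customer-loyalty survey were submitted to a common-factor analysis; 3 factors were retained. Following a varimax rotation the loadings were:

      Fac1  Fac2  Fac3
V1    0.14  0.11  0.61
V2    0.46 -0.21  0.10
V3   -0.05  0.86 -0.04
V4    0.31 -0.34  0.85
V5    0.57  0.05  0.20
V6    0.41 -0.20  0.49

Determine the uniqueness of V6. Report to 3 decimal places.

0.552

h² = 0.41² + (-0.20)² + 0.49² = 0.1681 + 0.0400 + 0.2401 = 0.4482
Uniqueness u² = 1 − h² = 1 − 0.4482 = 0.5518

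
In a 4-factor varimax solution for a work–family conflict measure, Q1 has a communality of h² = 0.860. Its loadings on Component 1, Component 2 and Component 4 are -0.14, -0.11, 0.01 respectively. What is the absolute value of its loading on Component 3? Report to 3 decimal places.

0.910

Under orthogonal rotation h² = Σλ², so λ_Component 3² = h² − (0.0318) = 0.860 − 0.0318 = 0.8282.
|λ| = √0.8282 = 0.9101.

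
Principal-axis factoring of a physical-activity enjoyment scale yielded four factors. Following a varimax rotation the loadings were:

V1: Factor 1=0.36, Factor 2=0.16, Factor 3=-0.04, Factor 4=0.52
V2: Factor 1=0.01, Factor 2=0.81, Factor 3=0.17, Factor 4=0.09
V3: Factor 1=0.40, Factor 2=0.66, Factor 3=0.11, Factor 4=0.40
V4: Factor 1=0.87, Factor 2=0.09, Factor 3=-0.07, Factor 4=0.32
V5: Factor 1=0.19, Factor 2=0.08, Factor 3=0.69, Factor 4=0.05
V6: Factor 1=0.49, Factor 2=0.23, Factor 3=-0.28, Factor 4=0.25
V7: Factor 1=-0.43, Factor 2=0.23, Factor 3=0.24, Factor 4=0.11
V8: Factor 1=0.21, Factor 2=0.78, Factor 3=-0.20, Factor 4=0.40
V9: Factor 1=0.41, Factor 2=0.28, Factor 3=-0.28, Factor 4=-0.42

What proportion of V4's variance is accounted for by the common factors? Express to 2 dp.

h² = 0.87² + 0.09² + (-0.07)² + 0.32² = 0.7569 + 0.0081 + 0.0049 + 0.1024 = 0.8723

0.87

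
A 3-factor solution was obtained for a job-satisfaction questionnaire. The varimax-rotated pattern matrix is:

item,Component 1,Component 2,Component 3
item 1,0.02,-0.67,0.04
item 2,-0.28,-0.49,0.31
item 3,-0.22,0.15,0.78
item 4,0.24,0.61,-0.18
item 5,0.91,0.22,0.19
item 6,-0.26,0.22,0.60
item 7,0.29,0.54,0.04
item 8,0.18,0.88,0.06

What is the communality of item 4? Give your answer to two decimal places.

h² = 0.24² + 0.61² + (-0.18)² = 0.0576 + 0.3721 + 0.0324 = 0.4621

0.46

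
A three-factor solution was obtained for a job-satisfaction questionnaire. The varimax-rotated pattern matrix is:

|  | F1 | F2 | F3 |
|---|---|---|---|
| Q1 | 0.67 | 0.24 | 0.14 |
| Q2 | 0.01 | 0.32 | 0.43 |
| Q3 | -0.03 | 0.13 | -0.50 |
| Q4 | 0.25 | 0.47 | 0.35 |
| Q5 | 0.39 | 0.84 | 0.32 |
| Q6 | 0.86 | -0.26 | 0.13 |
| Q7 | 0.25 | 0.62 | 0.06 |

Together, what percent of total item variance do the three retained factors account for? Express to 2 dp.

53.17%

SS loadings by factor: 1.4666, 1.5554, 0.6999; total = 3.7219.
Total variance with 7 standardized items is 7, so the solution explains 3.7219/7 = 0.5317 = 53.17%.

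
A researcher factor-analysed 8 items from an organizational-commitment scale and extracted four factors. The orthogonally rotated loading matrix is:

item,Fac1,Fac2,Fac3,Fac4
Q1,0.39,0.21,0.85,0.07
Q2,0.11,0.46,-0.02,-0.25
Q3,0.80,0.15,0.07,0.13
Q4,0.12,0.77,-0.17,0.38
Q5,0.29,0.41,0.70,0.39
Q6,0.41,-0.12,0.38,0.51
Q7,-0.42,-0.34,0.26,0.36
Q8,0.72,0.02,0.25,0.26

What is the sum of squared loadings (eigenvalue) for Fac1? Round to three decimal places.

SS loadings for Fac1 = 0.39² + 0.11² + 0.80² + 0.12² + 0.29² + 0.41² + (-0.42)² + 0.72² = 0.1521 + 0.0121 + 0.6400 + 0.0144 + 0.0841 + 0.1681 + 0.1764 + 0.5184 = 1.7656

1.766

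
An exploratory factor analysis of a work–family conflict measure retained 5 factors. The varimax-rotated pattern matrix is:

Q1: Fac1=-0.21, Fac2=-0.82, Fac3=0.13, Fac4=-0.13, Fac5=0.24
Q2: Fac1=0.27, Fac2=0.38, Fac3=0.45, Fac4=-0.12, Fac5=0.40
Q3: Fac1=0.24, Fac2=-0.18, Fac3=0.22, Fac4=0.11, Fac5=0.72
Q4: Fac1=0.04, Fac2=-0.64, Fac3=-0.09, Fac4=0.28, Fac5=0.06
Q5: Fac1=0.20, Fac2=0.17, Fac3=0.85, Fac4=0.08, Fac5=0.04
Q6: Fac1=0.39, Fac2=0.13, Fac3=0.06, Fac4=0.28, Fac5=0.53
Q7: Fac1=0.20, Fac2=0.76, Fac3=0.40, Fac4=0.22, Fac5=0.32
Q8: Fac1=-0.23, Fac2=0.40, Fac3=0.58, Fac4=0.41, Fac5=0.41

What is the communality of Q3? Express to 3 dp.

h² = 0.24² + (-0.18)² + 0.22² + 0.11² + 0.72² = 0.0576 + 0.0324 + 0.0484 + 0.0121 + 0.5184 = 0.6689

0.669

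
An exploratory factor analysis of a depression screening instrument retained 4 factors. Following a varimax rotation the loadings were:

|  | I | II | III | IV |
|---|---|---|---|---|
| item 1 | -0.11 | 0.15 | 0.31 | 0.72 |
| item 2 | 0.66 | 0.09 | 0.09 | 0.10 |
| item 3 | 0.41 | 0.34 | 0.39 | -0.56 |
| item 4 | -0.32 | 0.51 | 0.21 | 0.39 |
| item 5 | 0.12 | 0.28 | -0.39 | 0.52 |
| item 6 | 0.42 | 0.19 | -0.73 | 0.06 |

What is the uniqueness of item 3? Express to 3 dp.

0.251

h² = 0.41² + 0.34² + 0.39² + (-0.56)² = 0.1681 + 0.1156 + 0.1521 + 0.3136 = 0.7494
Uniqueness u² = 1 − h² = 1 − 0.7494 = 0.2506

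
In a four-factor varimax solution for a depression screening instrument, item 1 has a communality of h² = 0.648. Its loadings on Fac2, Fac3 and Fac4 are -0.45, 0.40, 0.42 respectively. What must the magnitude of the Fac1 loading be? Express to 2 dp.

0.33

Under orthogonal rotation h² = Σλ², so λ_Fac1² = h² − (0.5389) = 0.648 − 0.5389 = 0.1091.
|λ| = √0.1091 = 0.3303.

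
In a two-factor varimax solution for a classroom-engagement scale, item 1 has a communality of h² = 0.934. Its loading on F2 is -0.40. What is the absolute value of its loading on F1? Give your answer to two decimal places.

0.88

Under orthogonal rotation h² = Σλ², so λ_F1² = h² − (0.1600) = 0.934 − 0.1600 = 0.7740.
|λ| = √0.7740 = 0.8798.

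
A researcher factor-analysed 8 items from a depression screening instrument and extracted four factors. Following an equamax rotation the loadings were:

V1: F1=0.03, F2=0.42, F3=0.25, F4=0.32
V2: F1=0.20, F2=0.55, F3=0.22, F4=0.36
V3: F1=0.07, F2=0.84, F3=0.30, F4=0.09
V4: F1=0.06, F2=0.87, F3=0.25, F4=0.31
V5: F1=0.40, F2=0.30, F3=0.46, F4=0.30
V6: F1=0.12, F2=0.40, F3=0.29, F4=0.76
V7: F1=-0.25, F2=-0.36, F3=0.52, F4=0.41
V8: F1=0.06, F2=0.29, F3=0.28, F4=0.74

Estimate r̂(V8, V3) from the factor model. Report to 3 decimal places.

r̂ = Σ λ_i·λ_j across factors = (0.06)(0.07) + (0.29)(0.84) + (0.28)(0.30) + (0.74)(0.09)
  = +0.0042 +0.2436 +0.0840 +0.0666 = 0.3984

0.398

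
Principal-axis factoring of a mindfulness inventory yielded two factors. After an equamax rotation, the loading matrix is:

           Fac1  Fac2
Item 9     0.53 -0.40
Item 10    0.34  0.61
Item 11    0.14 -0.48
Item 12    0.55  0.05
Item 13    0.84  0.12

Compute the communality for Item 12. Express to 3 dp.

0.305

h² = 0.55² + 0.05² = 0.3025 + 0.0025 = 0.3050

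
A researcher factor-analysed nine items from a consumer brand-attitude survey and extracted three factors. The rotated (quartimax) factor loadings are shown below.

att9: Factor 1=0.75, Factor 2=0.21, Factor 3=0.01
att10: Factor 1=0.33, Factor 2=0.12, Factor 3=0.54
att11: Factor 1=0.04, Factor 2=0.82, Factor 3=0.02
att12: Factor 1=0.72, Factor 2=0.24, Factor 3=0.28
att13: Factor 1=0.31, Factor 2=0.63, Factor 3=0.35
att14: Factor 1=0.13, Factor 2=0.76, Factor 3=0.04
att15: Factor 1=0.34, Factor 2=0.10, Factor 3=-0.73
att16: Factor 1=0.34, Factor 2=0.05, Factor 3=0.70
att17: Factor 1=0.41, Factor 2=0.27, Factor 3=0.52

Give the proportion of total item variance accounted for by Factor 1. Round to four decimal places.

SS loadings for Factor 1 = 0.75² + 0.33² + 0.04² + 0.72² + 0.31² + 0.13² + 0.34² + 0.34² + 0.41² = 1.7037
Proportion of variance = 1.7037 / 9 = 0.1893.

0.1893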